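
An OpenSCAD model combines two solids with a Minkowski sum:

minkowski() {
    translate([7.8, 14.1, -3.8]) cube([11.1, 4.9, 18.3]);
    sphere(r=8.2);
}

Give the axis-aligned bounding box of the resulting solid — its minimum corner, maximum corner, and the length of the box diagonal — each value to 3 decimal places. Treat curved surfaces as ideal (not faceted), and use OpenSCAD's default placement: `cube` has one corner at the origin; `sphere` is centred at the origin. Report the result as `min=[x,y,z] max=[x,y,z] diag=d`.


min=[-0.400,5.900,-12.000] max=[27.100,27.200,22.700] diag=49.133

A = translate([7.8, 14.1, -3.8]) cube([11.1, 4.9, 18.3]) → bbox [7.8,14.1,-3.8] .. [18.9,19,14.5]
B = sphere(r=8.2) → bbox [-8.2,-8.2,-8.2] .. [8.2,8.2,8.2]
lo = A.lo+B.lo = [7.8-8.2, 14.1-8.2, -3.8-8.2] = [-0.400,5.900,-12.000]
hi = A.hi+B.hi = [18.9+8.2, 19+8.2, 14.5+8.2] = [27.100,27.200,22.700]
diag = √(27.5²+21.3²+34.7²) = √2414.03 = 49.133


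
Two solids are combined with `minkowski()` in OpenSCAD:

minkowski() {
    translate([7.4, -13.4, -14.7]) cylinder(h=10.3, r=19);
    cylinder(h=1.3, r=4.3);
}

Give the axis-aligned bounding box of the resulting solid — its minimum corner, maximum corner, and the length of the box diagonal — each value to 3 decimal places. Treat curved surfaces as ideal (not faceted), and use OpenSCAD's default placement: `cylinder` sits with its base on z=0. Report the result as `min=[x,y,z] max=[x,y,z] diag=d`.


A = translate([7.4, -13.4, -14.7]) cylinder(h=10.3, r=19) → bbox [-11.6,-32.4,-14.7] .. [26.4,5.6,-4.4]
B = cylinder(h=1.3, r=4.3) → bbox [-4.3,-4.3,0] .. [4.3,4.3,1.3]
lo = A.lo+B.lo = [-11.6-4.3, -32.4-4.3, -14.7+0] = [-15.900,-36.700,-14.700]
hi = A.hi+B.hi = [26.4+4.3, 5.6+4.3, -4.4+1.3] = [30.700,9.900,-3.100]
diag = √(46.6²+46.6²+11.6²) = √4477.68 = 66.915

min=[-15.900,-36.700,-14.700] max=[30.700,9.900,-3.100] diag=66.915


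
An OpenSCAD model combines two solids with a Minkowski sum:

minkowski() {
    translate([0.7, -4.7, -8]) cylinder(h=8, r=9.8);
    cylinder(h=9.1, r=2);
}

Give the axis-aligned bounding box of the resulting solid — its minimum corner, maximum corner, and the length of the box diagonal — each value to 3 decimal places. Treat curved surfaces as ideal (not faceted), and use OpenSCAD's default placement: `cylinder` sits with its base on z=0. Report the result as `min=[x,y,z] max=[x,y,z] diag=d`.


min=[-11.100,-16.500,-8.000] max=[12.500,7.100,9.100] diag=37.501

A = translate([0.7, -4.7, -8]) cylinder(h=8, r=9.8) → bbox [-9.1,-14.5,-8] .. [10.5,5.1,0]
B = cylinder(h=9.1, r=2) → bbox [-2,-2,0] .. [2,2,9.1]
lo = A.lo+B.lo = [-9.1-2, -14.5-2, -8+0] = [-11.100,-16.500,-8.000]
hi = A.hi+B.hi = [10.5+2, 5.1+2, 0+9.1] = [12.500,7.100,9.100]
diag = √(23.6²+23.6²+17.1²) = √1406.33 = 37.501


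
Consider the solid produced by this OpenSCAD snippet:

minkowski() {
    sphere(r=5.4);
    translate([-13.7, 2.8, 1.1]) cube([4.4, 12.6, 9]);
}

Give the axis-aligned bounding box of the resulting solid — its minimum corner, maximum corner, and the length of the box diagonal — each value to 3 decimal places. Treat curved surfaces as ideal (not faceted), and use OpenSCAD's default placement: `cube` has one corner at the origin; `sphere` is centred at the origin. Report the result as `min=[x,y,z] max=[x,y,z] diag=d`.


A = translate([-13.7, 2.8, 1.1]) cube([4.4, 12.6, 9]) → bbox [-13.7,2.8,1.1] .. [-9.3,15.4,10.1]
B = sphere(r=5.4) → bbox [-5.4,-5.4,-5.4] .. [5.4,5.4,5.4]
lo = A.lo+B.lo = [-13.7-5.4, 2.8-5.4, 1.1-5.4] = [-19.100,-2.600,-4.300]
hi = A.hi+B.hi = [-9.3+5.4, 15.4+5.4, 10.1+5.4] = [-3.900,20.800,15.500]
diag = √(15.2²+23.4²+19.8²) = √1170.64 = 34.215

min=[-19.100,-2.600,-4.300] max=[-3.900,20.800,15.500] diag=34.215


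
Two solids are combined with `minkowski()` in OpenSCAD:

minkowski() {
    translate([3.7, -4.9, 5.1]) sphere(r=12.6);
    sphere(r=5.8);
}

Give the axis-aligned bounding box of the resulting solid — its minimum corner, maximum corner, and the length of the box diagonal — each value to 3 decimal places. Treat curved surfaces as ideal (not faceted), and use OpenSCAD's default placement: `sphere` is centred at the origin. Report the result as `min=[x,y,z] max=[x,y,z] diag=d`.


A = translate([3.7, -4.9, 5.1]) sphere(r=12.6) → bbox [-8.9,-17.5,-7.5] .. [16.3,7.7,17.7]
B = sphere(r=5.8) → bbox [-5.8,-5.8,-5.8] .. [5.8,5.8,5.8]
lo = A.lo+B.lo = [-8.9-5.8, -17.5-5.8, -7.5-5.8] = [-14.700,-23.300,-13.300]
hi = A.hi+B.hi = [16.3+5.8, 7.7+5.8, 17.7+5.8] = [22.100,13.500,23.500]
diag = √(36.8²+36.8²+36.8²) = √4062.72 = 63.739

min=[-14.700,-23.300,-13.300] max=[22.100,13.500,23.500] diag=63.739


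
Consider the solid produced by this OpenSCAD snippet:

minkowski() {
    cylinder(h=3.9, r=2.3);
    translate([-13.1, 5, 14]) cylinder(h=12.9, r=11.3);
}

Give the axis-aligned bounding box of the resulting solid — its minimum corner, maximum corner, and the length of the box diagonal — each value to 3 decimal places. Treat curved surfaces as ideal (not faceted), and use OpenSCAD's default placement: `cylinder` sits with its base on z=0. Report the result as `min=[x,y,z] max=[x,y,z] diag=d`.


min=[-26.700,-8.600,14.000] max=[0.500,18.600,30.800] diag=41.975

A = translate([-13.1, 5, 14]) cylinder(h=12.9, r=11.3) → bbox [-24.4,-6.3,14] .. [-1.8,16.3,26.9]
B = cylinder(h=3.9, r=2.3) → bbox [-2.3,-2.3,0] .. [2.3,2.3,3.9]
lo = A.lo+B.lo = [-24.4-2.3, -6.3-2.3, 14+0] = [-26.700,-8.600,14.000]
hi = A.hi+B.hi = [-1.8+2.3, 16.3+2.3, 26.9+3.9] = [0.500,18.600,30.800]
diag = √(27.2²+27.2²+16.8²) = √1761.92 = 41.975


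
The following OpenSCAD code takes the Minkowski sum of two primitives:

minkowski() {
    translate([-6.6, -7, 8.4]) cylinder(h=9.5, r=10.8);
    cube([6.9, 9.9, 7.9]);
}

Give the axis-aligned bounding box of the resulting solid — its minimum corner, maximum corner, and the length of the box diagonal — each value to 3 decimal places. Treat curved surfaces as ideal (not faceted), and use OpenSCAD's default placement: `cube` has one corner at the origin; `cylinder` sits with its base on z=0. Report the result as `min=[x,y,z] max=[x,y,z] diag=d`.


A = translate([-6.6, -7, 8.4]) cylinder(h=9.5, r=10.8) → bbox [-17.4,-17.8,8.4] .. [4.2,3.8,17.9]
B = cube([6.9, 9.9, 7.9]) → bbox [0,0,0] .. [6.9,9.9,7.9]
lo = A.lo+B.lo = [-17.4+0, -17.8+0, 8.4+0] = [-17.400,-17.800,8.400]
hi = A.hi+B.hi = [4.2+6.9, 3.8+9.9, 17.9+7.9] = [11.100,13.700,25.800]
diag = √(28.5²+31.5²+17.4²) = √2107.26 = 45.905

min=[-17.400,-17.800,8.400] max=[11.100,13.700,25.800] diag=45.905


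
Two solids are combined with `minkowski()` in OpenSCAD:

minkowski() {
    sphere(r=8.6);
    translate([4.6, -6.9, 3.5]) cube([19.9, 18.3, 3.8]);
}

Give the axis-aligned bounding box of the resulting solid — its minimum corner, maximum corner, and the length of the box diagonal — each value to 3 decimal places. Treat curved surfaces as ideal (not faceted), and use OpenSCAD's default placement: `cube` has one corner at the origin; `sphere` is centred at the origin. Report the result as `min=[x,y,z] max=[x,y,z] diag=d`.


A = translate([4.6, -6.9, 3.5]) cube([19.9, 18.3, 3.8]) → bbox [4.6,-6.9,3.5] .. [24.5,11.4,7.3]
B = sphere(r=8.6) → bbox [-8.6,-8.6,-8.6] .. [8.6,8.6,8.6]
lo = A.lo+B.lo = [4.6-8.6, -6.9-8.6, 3.5-8.6] = [-4.000,-15.500,-5.100]
hi = A.hi+B.hi = [24.5+8.6, 11.4+8.6, 7.3+8.6] = [33.100,20.000,15.900]
diag = √(37.1²+35.5²+21²) = √3077.66 = 55.477

min=[-4.000,-15.500,-5.100] max=[33.100,20.000,15.900] diag=55.477


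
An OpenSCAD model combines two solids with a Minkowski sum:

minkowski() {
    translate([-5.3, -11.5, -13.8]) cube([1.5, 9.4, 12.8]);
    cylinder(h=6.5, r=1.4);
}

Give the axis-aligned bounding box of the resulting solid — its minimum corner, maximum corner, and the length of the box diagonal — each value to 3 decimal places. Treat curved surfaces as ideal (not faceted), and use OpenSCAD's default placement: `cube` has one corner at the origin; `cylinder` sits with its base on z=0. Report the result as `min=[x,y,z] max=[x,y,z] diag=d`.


A = translate([-5.3, -11.5, -13.8]) cube([1.5, 9.4, 12.8]) → bbox [-5.3,-11.5,-13.8] .. [-3.8,-2.1,-1]
B = cylinder(h=6.5, r=1.4) → bbox [-1.4,-1.4,0] .. [1.4,1.4,6.5]
lo = A.lo+B.lo = [-5.3-1.4, -11.5-1.4, -13.8+0] = [-6.700,-12.900,-13.800]
hi = A.hi+B.hi = [-3.8+1.4, -2.1+1.4, -1+6.5] = [-2.400,-0.700,5.500]
diag = √(4.3²+12.2²+19.3²) = √539.82 = 23.234

min=[-6.700,-12.900,-13.800] max=[-2.400,-0.700,5.500] diag=23.234


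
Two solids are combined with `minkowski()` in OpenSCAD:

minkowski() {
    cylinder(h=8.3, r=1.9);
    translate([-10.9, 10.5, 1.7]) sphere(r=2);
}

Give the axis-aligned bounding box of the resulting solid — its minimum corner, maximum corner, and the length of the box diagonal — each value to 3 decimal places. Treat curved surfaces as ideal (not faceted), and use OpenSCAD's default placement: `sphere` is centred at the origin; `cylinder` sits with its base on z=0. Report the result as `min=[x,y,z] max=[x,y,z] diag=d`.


min=[-14.800,6.600,-0.300] max=[-7.000,14.400,12.000] diag=16.522

A = translate([-10.9, 10.5, 1.7]) sphere(r=2) → bbox [-12.9,8.5,-0.3] .. [-8.9,12.5,3.7]
B = cylinder(h=8.3, r=1.9) → bbox [-1.9,-1.9,0] .. [1.9,1.9,8.3]
lo = A.lo+B.lo = [-12.9-1.9, 8.5-1.9, -0.3+0] = [-14.800,6.600,-0.300]
hi = A.hi+B.hi = [-8.9+1.9, 12.5+1.9, 3.7+8.3] = [-7.000,14.400,12.000]
diag = √(7.8²+7.8²+12.3²) = √272.97 = 16.522


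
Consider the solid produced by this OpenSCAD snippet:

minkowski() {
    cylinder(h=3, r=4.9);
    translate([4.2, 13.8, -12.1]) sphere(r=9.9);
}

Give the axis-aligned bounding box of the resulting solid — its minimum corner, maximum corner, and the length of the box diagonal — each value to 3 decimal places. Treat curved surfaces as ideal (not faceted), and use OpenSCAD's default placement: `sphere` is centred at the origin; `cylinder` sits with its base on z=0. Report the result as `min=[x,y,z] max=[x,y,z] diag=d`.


A = translate([4.2, 13.8, -12.1]) sphere(r=9.9) → bbox [-5.7,3.9,-22] .. [14.1,23.7,-2.2]
B = cylinder(h=3, r=4.9) → bbox [-4.9,-4.9,0] .. [4.9,4.9,3]
lo = A.lo+B.lo = [-5.7-4.9, 3.9-4.9, -22+0] = [-10.600,-1.000,-22.000]
hi = A.hi+B.hi = [14.1+4.9, 23.7+4.9, -2.2+3] = [19.000,28.600,0.800]
diag = √(29.6²+29.6²+22.8²) = √2272.16 = 47.667

min=[-10.600,-1.000,-22.000] max=[19.000,28.600,0.800] diag=47.667


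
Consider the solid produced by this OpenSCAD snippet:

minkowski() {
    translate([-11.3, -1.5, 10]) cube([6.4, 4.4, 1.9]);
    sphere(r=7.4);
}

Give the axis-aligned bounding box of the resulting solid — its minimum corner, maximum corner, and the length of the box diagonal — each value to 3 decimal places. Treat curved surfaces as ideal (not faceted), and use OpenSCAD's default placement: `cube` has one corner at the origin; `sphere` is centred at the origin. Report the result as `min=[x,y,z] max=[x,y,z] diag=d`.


min=[-18.700,-8.900,2.600] max=[2.500,10.300,19.300] diag=33.121

A = translate([-11.3, -1.5, 10]) cube([6.4, 4.4, 1.9]) → bbox [-11.3,-1.5,10] .. [-4.9,2.9,11.9]
B = sphere(r=7.4) → bbox [-7.4,-7.4,-7.4] .. [7.4,7.4,7.4]
lo = A.lo+B.lo = [-11.3-7.4, -1.5-7.4, 10-7.4] = [-18.700,-8.900,2.600]
hi = A.hi+B.hi = [-4.9+7.4, 2.9+7.4, 11.9+7.4] = [2.500,10.300,19.300]
diag = √(21.2²+19.2²+16.7²) = √1096.97 = 33.121


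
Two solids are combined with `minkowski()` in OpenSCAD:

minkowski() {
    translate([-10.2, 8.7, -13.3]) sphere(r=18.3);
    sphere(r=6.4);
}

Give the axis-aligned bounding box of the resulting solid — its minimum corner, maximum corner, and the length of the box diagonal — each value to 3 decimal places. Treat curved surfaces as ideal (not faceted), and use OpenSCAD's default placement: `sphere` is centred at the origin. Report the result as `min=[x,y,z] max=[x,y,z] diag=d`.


min=[-34.900,-16.000,-38.000] max=[14.500,33.400,11.400] diag=85.563

A = translate([-10.2, 8.7, -13.3]) sphere(r=18.3) → bbox [-28.5,-9.6,-31.6] .. [8.1,27,5]
B = sphere(r=6.4) → bbox [-6.4,-6.4,-6.4] .. [6.4,6.4,6.4]
lo = A.lo+B.lo = [-28.5-6.4, -9.6-6.4, -31.6-6.4] = [-34.900,-16.000,-38.000]
hi = A.hi+B.hi = [8.1+6.4, 27+6.4, 5+6.4] = [14.500,33.400,11.400]
diag = √(49.4²+49.4²+49.4²) = √7321.08 = 85.563


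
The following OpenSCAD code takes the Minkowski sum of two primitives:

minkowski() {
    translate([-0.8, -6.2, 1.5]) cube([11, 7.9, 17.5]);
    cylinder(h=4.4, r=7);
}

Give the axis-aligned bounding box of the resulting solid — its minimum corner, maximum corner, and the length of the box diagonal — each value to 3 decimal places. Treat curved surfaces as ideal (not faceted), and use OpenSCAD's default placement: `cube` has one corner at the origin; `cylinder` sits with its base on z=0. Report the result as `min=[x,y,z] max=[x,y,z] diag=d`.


min=[-7.800,-13.200,1.500] max=[17.200,8.700,23.400] diag=39.802

A = translate([-0.8, -6.2, 1.5]) cube([11, 7.9, 17.5]) → bbox [-0.8,-6.2,1.5] .. [10.2,1.7,19]
B = cylinder(h=4.4, r=7) → bbox [-7,-7,0] .. [7,7,4.4]
lo = A.lo+B.lo = [-0.8-7, -6.2-7, 1.5+0] = [-7.800,-13.200,1.500]
hi = A.hi+B.hi = [10.2+7, 1.7+7, 19+4.4] = [17.200,8.700,23.400]
diag = √(25²+21.9²+21.9²) = √1584.22 = 39.802


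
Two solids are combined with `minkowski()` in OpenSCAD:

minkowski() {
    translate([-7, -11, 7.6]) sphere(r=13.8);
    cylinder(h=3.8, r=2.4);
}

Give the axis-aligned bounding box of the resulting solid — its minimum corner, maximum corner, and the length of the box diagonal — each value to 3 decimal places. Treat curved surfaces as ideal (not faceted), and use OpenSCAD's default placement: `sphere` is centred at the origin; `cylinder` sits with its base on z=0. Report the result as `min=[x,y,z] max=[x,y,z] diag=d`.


min=[-23.200,-27.200,-6.200] max=[9.200,5.200,25.200] diag=55.547

A = translate([-7, -11, 7.6]) sphere(r=13.8) → bbox [-20.8,-24.8,-6.2] .. [6.8,2.8,21.4]
B = cylinder(h=3.8, r=2.4) → bbox [-2.4,-2.4,0] .. [2.4,2.4,3.8]
lo = A.lo+B.lo = [-20.8-2.4, -24.8-2.4, -6.2+0] = [-23.200,-27.200,-6.200]
hi = A.hi+B.hi = [6.8+2.4, 2.8+2.4, 21.4+3.8] = [9.200,5.200,25.200]
diag = √(32.4²+32.4²+31.4²) = √3085.48 = 55.547


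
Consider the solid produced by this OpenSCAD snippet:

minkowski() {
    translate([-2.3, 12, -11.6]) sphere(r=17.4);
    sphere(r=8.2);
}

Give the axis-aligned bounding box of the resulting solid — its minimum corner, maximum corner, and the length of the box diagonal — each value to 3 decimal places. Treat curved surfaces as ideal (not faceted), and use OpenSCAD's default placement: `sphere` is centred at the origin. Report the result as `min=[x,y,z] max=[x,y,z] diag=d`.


min=[-27.900,-13.600,-37.200] max=[23.300,37.600,14.000] diag=88.681

A = translate([-2.3, 12, -11.6]) sphere(r=17.4) → bbox [-19.7,-5.4,-29] .. [15.1,29.4,5.8]
B = sphere(r=8.2) → bbox [-8.2,-8.2,-8.2] .. [8.2,8.2,8.2]
lo = A.lo+B.lo = [-19.7-8.2, -5.4-8.2, -29-8.2] = [-27.900,-13.600,-37.200]
hi = A.hi+B.hi = [15.1+8.2, 29.4+8.2, 5.8+8.2] = [23.300,37.600,14.000]
diag = √(51.2²+51.2²+51.2²) = √7864.32 = 88.681


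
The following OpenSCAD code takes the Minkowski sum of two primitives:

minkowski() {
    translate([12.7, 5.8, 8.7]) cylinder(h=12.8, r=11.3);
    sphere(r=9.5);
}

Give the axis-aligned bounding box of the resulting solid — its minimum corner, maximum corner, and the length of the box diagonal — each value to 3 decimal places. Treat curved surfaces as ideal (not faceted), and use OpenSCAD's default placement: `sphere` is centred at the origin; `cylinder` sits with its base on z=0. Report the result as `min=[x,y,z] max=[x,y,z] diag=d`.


A = translate([12.7, 5.8, 8.7]) cylinder(h=12.8, r=11.3) → bbox [1.4,-5.5,8.7] .. [24,17.1,21.5]
B = sphere(r=9.5) → bbox [-9.5,-9.5,-9.5] .. [9.5,9.5,9.5]
lo = A.lo+B.lo = [1.4-9.5, -5.5-9.5, 8.7-9.5] = [-8.100,-15.000,-0.800]
hi = A.hi+B.hi = [24+9.5, 17.1+9.5, 21.5+9.5] = [33.500,26.600,31.000]
diag = √(41.6²+41.6²+31.8²) = √4472.36 = 66.876

min=[-8.100,-15.000,-0.800] max=[33.500,26.600,31.000] diag=66.876


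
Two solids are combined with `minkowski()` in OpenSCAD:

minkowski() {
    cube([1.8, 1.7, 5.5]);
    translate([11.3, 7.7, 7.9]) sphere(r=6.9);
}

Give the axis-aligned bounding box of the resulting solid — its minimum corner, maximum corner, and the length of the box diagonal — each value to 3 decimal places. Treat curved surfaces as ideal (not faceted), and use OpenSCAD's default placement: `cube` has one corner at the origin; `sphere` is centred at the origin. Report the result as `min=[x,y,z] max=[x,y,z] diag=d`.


min=[4.400,0.800,1.000] max=[20.000,16.300,20.300] diag=29.259

A = translate([11.3, 7.7, 7.9]) sphere(r=6.9) → bbox [4.4,0.8,1] .. [18.2,14.6,14.8]
B = cube([1.8, 1.7, 5.5]) → bbox [0,0,0] .. [1.8,1.7,5.5]
lo = A.lo+B.lo = [4.4+0, 0.8+0, 1+0] = [4.400,0.800,1.000]
hi = A.hi+B.hi = [18.2+1.8, 14.6+1.7, 14.8+5.5] = [20.000,16.300,20.300]
diag = √(15.6²+15.5²+19.3²) = √856.1 = 29.259


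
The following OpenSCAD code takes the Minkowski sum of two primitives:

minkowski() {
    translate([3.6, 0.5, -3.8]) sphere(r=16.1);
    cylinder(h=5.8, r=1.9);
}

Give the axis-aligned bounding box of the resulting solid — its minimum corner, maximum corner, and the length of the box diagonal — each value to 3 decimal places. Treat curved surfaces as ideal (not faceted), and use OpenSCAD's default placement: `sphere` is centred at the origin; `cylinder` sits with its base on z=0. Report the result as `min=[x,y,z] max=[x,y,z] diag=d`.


min=[-14.400,-17.500,-19.900] max=[21.600,18.500,18.100] diag=63.530

A = translate([3.6, 0.5, -3.8]) sphere(r=16.1) → bbox [-12.5,-15.6,-19.9] .. [19.7,16.6,12.3]
B = cylinder(h=5.8, r=1.9) → bbox [-1.9,-1.9,0] .. [1.9,1.9,5.8]
lo = A.lo+B.lo = [-12.5-1.9, -15.6-1.9, -19.9+0] = [-14.400,-17.500,-19.900]
hi = A.hi+B.hi = [19.7+1.9, 16.6+1.9, 12.3+5.8] = [21.600,18.500,18.100]
diag = √(36²+36²+38²) = √4036 = 63.530


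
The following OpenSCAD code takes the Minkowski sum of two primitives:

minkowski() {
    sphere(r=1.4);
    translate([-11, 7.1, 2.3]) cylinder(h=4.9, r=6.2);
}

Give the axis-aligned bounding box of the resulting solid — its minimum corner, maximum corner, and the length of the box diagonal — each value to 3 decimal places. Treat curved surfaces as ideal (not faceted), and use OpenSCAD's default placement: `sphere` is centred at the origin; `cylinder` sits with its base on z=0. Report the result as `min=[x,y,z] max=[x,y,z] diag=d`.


min=[-18.600,-0.500,0.900] max=[-3.400,14.700,8.600] diag=22.834

A = translate([-11, 7.1, 2.3]) cylinder(h=4.9, r=6.2) → bbox [-17.2,0.9,2.3] .. [-4.8,13.3,7.2]
B = sphere(r=1.4) → bbox [-1.4,-1.4,-1.4] .. [1.4,1.4,1.4]
lo = A.lo+B.lo = [-17.2-1.4, 0.9-1.4, 2.3-1.4] = [-18.600,-0.500,0.900]
hi = A.hi+B.hi = [-4.8+1.4, 13.3+1.4, 7.2+1.4] = [-3.400,14.700,8.600]
diag = √(15.2²+15.2²+7.7²) = √521.37 = 22.834


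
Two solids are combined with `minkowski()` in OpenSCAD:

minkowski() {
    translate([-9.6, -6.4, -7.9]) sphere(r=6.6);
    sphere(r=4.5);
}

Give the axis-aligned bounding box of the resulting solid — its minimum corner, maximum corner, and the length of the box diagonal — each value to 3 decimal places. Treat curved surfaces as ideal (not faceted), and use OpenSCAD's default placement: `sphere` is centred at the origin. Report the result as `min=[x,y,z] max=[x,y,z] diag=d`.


A = translate([-9.6, -6.4, -7.9]) sphere(r=6.6) → bbox [-16.2,-13,-14.5] .. [-3,0.2,-1.3]
B = sphere(r=4.5) → bbox [-4.5,-4.5,-4.5] .. [4.5,4.5,4.5]
lo = A.lo+B.lo = [-16.2-4.5, -13-4.5, -14.5-4.5] = [-20.700,-17.500,-19.000]
hi = A.hi+B.hi = [-3+4.5, 0.2+4.5, -1.3+4.5] = [1.500,4.700,3.200]
diag = √(22.2²+22.2²+22.2²) = √1478.52 = 38.452

min=[-20.700,-17.500,-19.000] max=[1.500,4.700,3.200] diag=38.452


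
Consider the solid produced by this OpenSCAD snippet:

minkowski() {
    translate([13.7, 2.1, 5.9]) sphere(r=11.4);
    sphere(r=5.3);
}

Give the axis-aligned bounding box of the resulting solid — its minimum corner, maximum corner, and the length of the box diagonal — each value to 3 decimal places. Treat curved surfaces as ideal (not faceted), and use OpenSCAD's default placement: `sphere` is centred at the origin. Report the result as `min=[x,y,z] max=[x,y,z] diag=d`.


A = translate([13.7, 2.1, 5.9]) sphere(r=11.4) → bbox [2.3,-9.3,-5.5] .. [25.1,13.5,17.3]
B = sphere(r=5.3) → bbox [-5.3,-5.3,-5.3] .. [5.3,5.3,5.3]
lo = A.lo+B.lo = [2.3-5.3, -9.3-5.3, -5.5-5.3] = [-3.000,-14.600,-10.800]
hi = A.hi+B.hi = [25.1+5.3, 13.5+5.3, 17.3+5.3] = [30.400,18.800,22.600]
diag = √(33.4²+33.4²+33.4²) = √3346.68 = 57.850

min=[-3.000,-14.600,-10.800] max=[30.400,18.800,22.600] diag=57.850


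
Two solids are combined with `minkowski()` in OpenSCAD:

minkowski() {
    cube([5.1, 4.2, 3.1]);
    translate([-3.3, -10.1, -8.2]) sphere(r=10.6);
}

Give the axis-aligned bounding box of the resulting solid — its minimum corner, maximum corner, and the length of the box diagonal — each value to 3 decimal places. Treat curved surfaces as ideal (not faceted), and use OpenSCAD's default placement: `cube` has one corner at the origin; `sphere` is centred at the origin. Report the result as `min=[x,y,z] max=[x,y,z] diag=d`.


min=[-13.900,-20.700,-18.800] max=[12.400,4.700,5.500] diag=43.901

A = translate([-3.3, -10.1, -8.2]) sphere(r=10.6) → bbox [-13.9,-20.7,-18.8] .. [7.3,0.5,2.4]
B = cube([5.1, 4.2, 3.1]) → bbox [0,0,0] .. [5.1,4.2,3.1]
lo = A.lo+B.lo = [-13.9+0, -20.7+0, -18.8+0] = [-13.900,-20.700,-18.800]
hi = A.hi+B.hi = [7.3+5.1, 0.5+4.2, 2.4+3.1] = [12.400,4.700,5.500]
diag = √(26.3²+25.4²+24.3²) = √1927.34 = 43.901


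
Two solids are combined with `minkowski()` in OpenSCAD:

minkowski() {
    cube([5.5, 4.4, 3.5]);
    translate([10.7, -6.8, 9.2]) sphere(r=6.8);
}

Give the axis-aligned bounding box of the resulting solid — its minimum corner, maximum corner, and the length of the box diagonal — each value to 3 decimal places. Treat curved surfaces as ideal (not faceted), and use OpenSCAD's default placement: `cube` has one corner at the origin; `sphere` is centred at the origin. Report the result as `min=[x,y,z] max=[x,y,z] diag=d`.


A = translate([10.7, -6.8, 9.2]) sphere(r=6.8) → bbox [3.9,-13.6,2.4] .. [17.5,0,16]
B = cube([5.5, 4.4, 3.5]) → bbox [0,0,0] .. [5.5,4.4,3.5]
lo = A.lo+B.lo = [3.9+0, -13.6+0, 2.4+0] = [3.900,-13.600,2.400]
hi = A.hi+B.hi = [17.5+5.5, 0+4.4, 16+3.5] = [23.000,4.400,19.500]
diag = √(19.1²+18²+17.1²) = √981.22 = 31.324

min=[3.900,-13.600,2.400] max=[23.000,4.400,19.500] diag=31.324


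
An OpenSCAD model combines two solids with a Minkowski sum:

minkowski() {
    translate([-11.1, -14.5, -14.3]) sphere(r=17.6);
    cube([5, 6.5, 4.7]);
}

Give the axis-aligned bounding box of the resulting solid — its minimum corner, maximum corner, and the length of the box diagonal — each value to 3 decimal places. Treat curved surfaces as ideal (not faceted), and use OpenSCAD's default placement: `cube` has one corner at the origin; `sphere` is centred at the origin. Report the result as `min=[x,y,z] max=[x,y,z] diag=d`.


A = translate([-11.1, -14.5, -14.3]) sphere(r=17.6) → bbox [-28.7,-32.1,-31.9] .. [6.5,3.1,3.3]
B = cube([5, 6.5, 4.7]) → bbox [0,0,0] .. [5,6.5,4.7]
lo = A.lo+B.lo = [-28.7+0, -32.1+0, -31.9+0] = [-28.700,-32.100,-31.900]
hi = A.hi+B.hi = [6.5+5, 3.1+6.5, 3.3+4.7] = [11.500,9.600,8.000]
diag = √(40.2²+41.7²+39.9²) = √4946.94 = 70.334

min=[-28.700,-32.100,-31.900] max=[11.500,9.600,8.000] diag=70.334


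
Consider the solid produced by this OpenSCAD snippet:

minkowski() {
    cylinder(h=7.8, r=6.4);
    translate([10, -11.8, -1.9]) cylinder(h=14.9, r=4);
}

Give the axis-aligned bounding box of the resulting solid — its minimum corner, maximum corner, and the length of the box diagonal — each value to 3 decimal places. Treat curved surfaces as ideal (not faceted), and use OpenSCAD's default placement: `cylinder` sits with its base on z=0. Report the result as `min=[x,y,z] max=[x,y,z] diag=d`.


min=[-0.400,-22.200,-1.900] max=[20.400,-1.400,20.800] diag=37.156

A = translate([10, -11.8, -1.9]) cylinder(h=14.9, r=4) → bbox [6,-15.8,-1.9] .. [14,-7.8,13]
B = cylinder(h=7.8, r=6.4) → bbox [-6.4,-6.4,0] .. [6.4,6.4,7.8]
lo = A.lo+B.lo = [6-6.4, -15.8-6.4, -1.9+0] = [-0.400,-22.200,-1.900]
hi = A.hi+B.hi = [14+6.4, -7.8+6.4, 13+7.8] = [20.400,-1.400,20.800]
diag = √(20.8²+20.8²+22.7²) = √1380.57 = 37.156


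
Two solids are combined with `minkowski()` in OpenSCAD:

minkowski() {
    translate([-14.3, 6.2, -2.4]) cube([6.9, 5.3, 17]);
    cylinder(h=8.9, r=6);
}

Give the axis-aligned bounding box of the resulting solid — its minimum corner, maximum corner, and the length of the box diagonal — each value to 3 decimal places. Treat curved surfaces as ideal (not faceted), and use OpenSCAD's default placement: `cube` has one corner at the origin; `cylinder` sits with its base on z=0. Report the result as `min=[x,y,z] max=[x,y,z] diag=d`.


A = translate([-14.3, 6.2, -2.4]) cube([6.9, 5.3, 17]) → bbox [-14.3,6.2,-2.4] .. [-7.4,11.5,14.6]
B = cylinder(h=8.9, r=6) → bbox [-6,-6,0] .. [6,6,8.9]
lo = A.lo+B.lo = [-14.3-6, 6.2-6, -2.4+0] = [-20.300,0.200,-2.400]
hi = A.hi+B.hi = [-7.4+6, 11.5+6, 14.6+8.9] = [-1.400,17.500,23.500]
diag = √(18.9²+17.3²+25.9²) = √1327.31 = 36.432

min=[-20.300,0.200,-2.400] max=[-1.400,17.500,23.500] diag=36.432


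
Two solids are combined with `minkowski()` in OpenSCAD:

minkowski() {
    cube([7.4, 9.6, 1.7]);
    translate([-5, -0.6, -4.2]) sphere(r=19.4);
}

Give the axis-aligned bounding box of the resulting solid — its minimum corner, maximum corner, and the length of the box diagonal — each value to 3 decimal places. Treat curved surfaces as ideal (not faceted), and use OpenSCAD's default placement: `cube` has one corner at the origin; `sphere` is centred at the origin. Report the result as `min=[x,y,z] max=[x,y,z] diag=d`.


A = translate([-5, -0.6, -4.2]) sphere(r=19.4) → bbox [-24.4,-20,-23.6] .. [14.4,18.8,15.2]
B = cube([7.4, 9.6, 1.7]) → bbox [0,0,0] .. [7.4,9.6,1.7]
lo = A.lo+B.lo = [-24.4+0, -20+0, -23.6+0] = [-24.400,-20.000,-23.600]
hi = A.hi+B.hi = [14.4+7.4, 18.8+9.6, 15.2+1.7] = [21.800,28.400,16.900]
diag = √(46.2²+48.4²+40.5²) = √6117.25 = 78.213

min=[-24.400,-20.000,-23.600] max=[21.800,28.400,16.900] diag=78.213


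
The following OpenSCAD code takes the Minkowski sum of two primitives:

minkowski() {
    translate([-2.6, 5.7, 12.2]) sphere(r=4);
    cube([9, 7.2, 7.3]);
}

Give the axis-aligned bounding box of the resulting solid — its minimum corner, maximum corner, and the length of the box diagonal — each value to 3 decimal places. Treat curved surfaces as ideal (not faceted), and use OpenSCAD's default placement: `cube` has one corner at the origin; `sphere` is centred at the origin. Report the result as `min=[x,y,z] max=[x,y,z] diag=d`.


A = translate([-2.6, 5.7, 12.2]) sphere(r=4) → bbox [-6.6,1.7,8.2] .. [1.4,9.7,16.2]
B = cube([9, 7.2, 7.3]) → bbox [0,0,0] .. [9,7.2,7.3]
lo = A.lo+B.lo = [-6.6+0, 1.7+0, 8.2+0] = [-6.600,1.700,8.200]
hi = A.hi+B.hi = [1.4+9, 9.7+7.2, 16.2+7.3] = [10.400,16.900,23.500]
diag = √(17²+15.2²+15.3²) = √754.13 = 27.461

min=[-6.600,1.700,8.200] max=[10.400,16.900,23.500] diag=27.461


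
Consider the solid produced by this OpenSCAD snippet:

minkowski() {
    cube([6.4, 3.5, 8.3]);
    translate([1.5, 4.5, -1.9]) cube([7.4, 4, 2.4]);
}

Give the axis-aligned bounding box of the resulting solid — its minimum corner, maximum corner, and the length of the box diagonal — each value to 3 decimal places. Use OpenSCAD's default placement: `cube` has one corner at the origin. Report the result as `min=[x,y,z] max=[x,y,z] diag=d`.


A = translate([1.5, 4.5, -1.9]) cube([7.4, 4, 2.4]) → bbox [1.5,4.5,-1.9] .. [8.9,8.5,0.5]
B = cube([6.4, 3.5, 8.3]) → bbox [0,0,0] .. [6.4,3.5,8.3]
lo = A.lo+B.lo = [1.5+0, 4.5+0, -1.9+0] = [1.500,4.500,-1.900]
hi = A.hi+B.hi = [8.9+6.4, 8.5+3.5, 0.5+8.3] = [15.300,12.000,8.800]
diag = √(13.8²+7.5²+10.7²) = √361.18 = 19.005

min=[1.500,4.500,-1.900] max=[15.300,12.000,8.800] diag=19.005


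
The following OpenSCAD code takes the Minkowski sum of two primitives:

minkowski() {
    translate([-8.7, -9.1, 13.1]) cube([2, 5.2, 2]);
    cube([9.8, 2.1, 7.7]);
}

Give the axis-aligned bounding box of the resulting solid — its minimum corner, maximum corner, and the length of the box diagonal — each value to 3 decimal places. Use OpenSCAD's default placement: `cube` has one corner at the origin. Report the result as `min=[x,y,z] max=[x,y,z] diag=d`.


min=[-8.700,-9.100,13.100] max=[3.100,-1.800,22.800] diag=16.930

A = translate([-8.7, -9.1, 13.1]) cube([2, 5.2, 2]) → bbox [-8.7,-9.1,13.1] .. [-6.7,-3.9,15.1]
B = cube([9.8, 2.1, 7.7]) → bbox [0,0,0] .. [9.8,2.1,7.7]
lo = A.lo+B.lo = [-8.7+0, -9.1+0, 13.1+0] = [-8.700,-9.100,13.100]
hi = A.hi+B.hi = [-6.7+9.8, -3.9+2.1, 15.1+7.7] = [3.100,-1.800,22.800]
diag = √(11.8²+7.3²+9.7²) = √286.62 = 16.930


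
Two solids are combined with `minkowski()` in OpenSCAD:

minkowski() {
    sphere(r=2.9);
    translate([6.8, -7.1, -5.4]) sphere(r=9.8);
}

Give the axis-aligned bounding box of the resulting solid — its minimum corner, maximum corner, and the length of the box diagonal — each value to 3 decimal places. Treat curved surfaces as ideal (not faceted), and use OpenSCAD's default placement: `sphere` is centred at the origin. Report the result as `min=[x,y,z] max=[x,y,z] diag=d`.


min=[-5.900,-19.800,-18.100] max=[19.500,5.600,7.300] diag=43.994

A = translate([6.8, -7.1, -5.4]) sphere(r=9.8) → bbox [-3,-16.9,-15.2] .. [16.6,2.7,4.4]
B = sphere(r=2.9) → bbox [-2.9,-2.9,-2.9] .. [2.9,2.9,2.9]
lo = A.lo+B.lo = [-3-2.9, -16.9-2.9, -15.2-2.9] = [-5.900,-19.800,-18.100]
hi = A.hi+B.hi = [16.6+2.9, 2.7+2.9, 4.4+2.9] = [19.500,5.600,7.300]
diag = √(25.4²+25.4²+25.4²) = √1935.48 = 43.994


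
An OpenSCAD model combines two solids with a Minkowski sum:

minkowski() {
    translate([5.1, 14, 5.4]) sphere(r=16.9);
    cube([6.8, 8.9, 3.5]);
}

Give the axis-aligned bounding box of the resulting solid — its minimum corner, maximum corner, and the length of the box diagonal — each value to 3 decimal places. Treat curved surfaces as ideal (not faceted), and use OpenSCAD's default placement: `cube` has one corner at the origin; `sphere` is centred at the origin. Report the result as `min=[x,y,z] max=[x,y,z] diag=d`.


A = translate([5.1, 14, 5.4]) sphere(r=16.9) → bbox [-11.8,-2.9,-11.5] .. [22,30.9,22.3]
B = cube([6.8, 8.9, 3.5]) → bbox [0,0,0] .. [6.8,8.9,3.5]
lo = A.lo+B.lo = [-11.8+0, -2.9+0, -11.5+0] = [-11.800,-2.900,-11.500]
hi = A.hi+B.hi = [22+6.8, 30.9+8.9, 22.3+3.5] = [28.800,39.800,25.800]
diag = √(40.6²+42.7²+37.3²) = √4862.94 = 69.735

min=[-11.800,-2.900,-11.500] max=[28.800,39.800,25.800] diag=69.735


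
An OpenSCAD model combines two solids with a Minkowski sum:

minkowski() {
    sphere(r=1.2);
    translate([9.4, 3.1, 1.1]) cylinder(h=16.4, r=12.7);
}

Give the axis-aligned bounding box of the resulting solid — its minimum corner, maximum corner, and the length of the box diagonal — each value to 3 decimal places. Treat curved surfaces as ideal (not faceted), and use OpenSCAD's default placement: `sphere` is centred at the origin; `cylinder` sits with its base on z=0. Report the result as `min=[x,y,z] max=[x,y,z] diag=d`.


min=[-4.500,-10.800,-0.100] max=[23.300,17.000,18.700] diag=43.579

A = translate([9.4, 3.1, 1.1]) cylinder(h=16.4, r=12.7) → bbox [-3.3,-9.6,1.1] .. [22.1,15.8,17.5]
B = sphere(r=1.2) → bbox [-1.2,-1.2,-1.2] .. [1.2,1.2,1.2]
lo = A.lo+B.lo = [-3.3-1.2, -9.6-1.2, 1.1-1.2] = [-4.500,-10.800,-0.100]
hi = A.hi+B.hi = [22.1+1.2, 15.8+1.2, 17.5+1.2] = [23.300,17.000,18.700]
diag = √(27.8²+27.8²+18.8²) = √1899.12 = 43.579


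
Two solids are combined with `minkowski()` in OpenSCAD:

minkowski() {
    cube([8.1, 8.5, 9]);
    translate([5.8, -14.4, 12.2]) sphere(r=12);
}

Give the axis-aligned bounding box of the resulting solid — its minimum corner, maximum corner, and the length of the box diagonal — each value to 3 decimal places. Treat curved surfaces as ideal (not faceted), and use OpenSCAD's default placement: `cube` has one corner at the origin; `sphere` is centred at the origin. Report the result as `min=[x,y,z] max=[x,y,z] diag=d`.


min=[-6.200,-26.400,0.200] max=[25.900,6.100,33.200] diag=56.353

A = translate([5.8, -14.4, 12.2]) sphere(r=12) → bbox [-6.2,-26.4,0.2] .. [17.8,-2.4,24.2]
B = cube([8.1, 8.5, 9]) → bbox [0,0,0] .. [8.1,8.5,9]
lo = A.lo+B.lo = [-6.2+0, -26.4+0, 0.2+0] = [-6.200,-26.400,0.200]
hi = A.hi+B.hi = [17.8+8.1, -2.4+8.5, 24.2+9] = [25.900,6.100,33.200]
diag = √(32.1²+32.5²+33²) = √3175.66 = 56.353


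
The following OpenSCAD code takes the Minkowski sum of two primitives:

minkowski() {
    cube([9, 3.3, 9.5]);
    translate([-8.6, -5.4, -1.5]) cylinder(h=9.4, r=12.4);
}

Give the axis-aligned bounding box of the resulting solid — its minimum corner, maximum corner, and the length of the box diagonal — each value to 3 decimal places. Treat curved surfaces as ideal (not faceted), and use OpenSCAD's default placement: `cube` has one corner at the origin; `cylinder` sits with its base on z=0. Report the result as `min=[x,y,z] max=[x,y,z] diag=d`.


min=[-21.000,-17.800,-1.500] max=[12.800,10.300,17.400] diag=47.846

A = translate([-8.6, -5.4, -1.5]) cylinder(h=9.4, r=12.4) → bbox [-21,-17.8,-1.5] .. [3.8,7,7.9]
B = cube([9, 3.3, 9.5]) → bbox [0,0,0] .. [9,3.3,9.5]
lo = A.lo+B.lo = [-21+0, -17.8+0, -1.5+0] = [-21.000,-17.800,-1.500]
hi = A.hi+B.hi = [3.8+9, 7+3.3, 7.9+9.5] = [12.800,10.300,17.400]
diag = √(33.8²+28.1²+18.9²) = √2289.26 = 47.846


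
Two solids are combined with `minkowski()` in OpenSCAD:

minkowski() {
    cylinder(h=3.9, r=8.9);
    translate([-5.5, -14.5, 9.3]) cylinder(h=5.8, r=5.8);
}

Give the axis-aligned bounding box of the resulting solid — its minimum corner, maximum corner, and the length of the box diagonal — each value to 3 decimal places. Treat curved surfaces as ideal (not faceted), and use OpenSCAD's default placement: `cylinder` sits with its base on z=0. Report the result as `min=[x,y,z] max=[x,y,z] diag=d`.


A = translate([-5.5, -14.5, 9.3]) cylinder(h=5.8, r=5.8) → bbox [-11.3,-20.3,9.3] .. [0.3,-8.7,15.1]
B = cylinder(h=3.9, r=8.9) → bbox [-8.9,-8.9,0] .. [8.9,8.9,3.9]
lo = A.lo+B.lo = [-11.3-8.9, -20.3-8.9, 9.3+0] = [-20.200,-29.200,9.300]
hi = A.hi+B.hi = [0.3+8.9, -8.7+8.9, 15.1+3.9] = [9.200,0.200,19.000]
diag = √(29.4²+29.4²+9.7²) = √1822.81 = 42.694

min=[-20.200,-29.200,9.300] max=[9.200,0.200,19.000] diag=42.694


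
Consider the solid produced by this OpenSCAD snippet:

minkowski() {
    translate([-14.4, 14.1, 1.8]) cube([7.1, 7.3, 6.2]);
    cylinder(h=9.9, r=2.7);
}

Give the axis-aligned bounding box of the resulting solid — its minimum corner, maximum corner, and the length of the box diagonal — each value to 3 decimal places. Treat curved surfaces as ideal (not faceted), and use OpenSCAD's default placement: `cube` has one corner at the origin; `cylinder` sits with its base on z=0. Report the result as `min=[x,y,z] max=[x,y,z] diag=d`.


min=[-17.100,11.400,1.800] max=[-4.600,24.100,17.900] diag=24.016

A = translate([-14.4, 14.1, 1.8]) cube([7.1, 7.3, 6.2]) → bbox [-14.4,14.1,1.8] .. [-7.3,21.4,8]
B = cylinder(h=9.9, r=2.7) → bbox [-2.7,-2.7,0] .. [2.7,2.7,9.9]
lo = A.lo+B.lo = [-14.4-2.7, 14.1-2.7, 1.8+0] = [-17.100,11.400,1.800]
hi = A.hi+B.hi = [-7.3+2.7, 21.4+2.7, 8+9.9] = [-4.600,24.100,17.900]
diag = √(12.5²+12.7²+16.1²) = √576.75 = 24.016


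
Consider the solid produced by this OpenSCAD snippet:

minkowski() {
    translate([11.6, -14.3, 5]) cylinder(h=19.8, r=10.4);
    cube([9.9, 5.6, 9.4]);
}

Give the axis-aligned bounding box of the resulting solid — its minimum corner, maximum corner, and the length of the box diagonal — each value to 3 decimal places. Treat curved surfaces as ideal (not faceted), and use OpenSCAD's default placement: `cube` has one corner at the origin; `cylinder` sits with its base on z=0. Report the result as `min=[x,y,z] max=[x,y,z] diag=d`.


min=[1.200,-24.700,5.000] max=[31.900,1.700,34.200] diag=49.921

A = translate([11.6, -14.3, 5]) cylinder(h=19.8, r=10.4) → bbox [1.2,-24.7,5] .. [22,-3.9,24.8]
B = cube([9.9, 5.6, 9.4]) → bbox [0,0,0] .. [9.9,5.6,9.4]
lo = A.lo+B.lo = [1.2+0, -24.7+0, 5+0] = [1.200,-24.700,5.000]
hi = A.hi+B.hi = [22+9.9, -3.9+5.6, 24.8+9.4] = [31.900,1.700,34.200]
diag = √(30.7²+26.4²+29.2²) = √2492.09 = 49.921


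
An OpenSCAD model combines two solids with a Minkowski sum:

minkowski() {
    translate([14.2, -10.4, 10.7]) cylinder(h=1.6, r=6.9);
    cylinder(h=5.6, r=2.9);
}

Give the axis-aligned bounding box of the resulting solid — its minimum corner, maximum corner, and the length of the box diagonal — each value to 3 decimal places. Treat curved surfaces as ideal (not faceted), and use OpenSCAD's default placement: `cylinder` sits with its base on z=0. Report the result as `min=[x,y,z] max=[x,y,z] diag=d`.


A = translate([14.2, -10.4, 10.7]) cylinder(h=1.6, r=6.9) → bbox [7.3,-17.3,10.7] .. [21.1,-3.5,12.3]
B = cylinder(h=5.6, r=2.9) → bbox [-2.9,-2.9,0] .. [2.9,2.9,5.6]
lo = A.lo+B.lo = [7.3-2.9, -17.3-2.9, 10.7+0] = [4.400,-20.200,10.700]
hi = A.hi+B.hi = [21.1+2.9, -3.5+2.9, 12.3+5.6] = [24.000,-0.600,17.900]
diag = √(19.6²+19.6²+7.2²) = √820.16 = 28.638

min=[4.400,-20.200,10.700] max=[24.000,-0.600,17.900] diag=28.638


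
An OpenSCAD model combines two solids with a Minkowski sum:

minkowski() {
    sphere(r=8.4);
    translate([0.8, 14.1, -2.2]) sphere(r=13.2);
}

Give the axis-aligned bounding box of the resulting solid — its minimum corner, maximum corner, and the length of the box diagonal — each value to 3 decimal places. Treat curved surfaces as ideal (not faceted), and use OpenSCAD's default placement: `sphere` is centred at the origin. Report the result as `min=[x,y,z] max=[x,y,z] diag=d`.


A = translate([0.8, 14.1, -2.2]) sphere(r=13.2) → bbox [-12.4,0.9,-15.4] .. [14,27.3,11]
B = sphere(r=8.4) → bbox [-8.4,-8.4,-8.4] .. [8.4,8.4,8.4]
lo = A.lo+B.lo = [-12.4-8.4, 0.9-8.4, -15.4-8.4] = [-20.800,-7.500,-23.800]
hi = A.hi+B.hi = [14+8.4, 27.3+8.4, 11+8.4] = [22.400,35.700,19.400]
diag = √(43.2²+43.2²+43.2²) = √5598.72 = 74.825

min=[-20.800,-7.500,-23.800] max=[22.400,35.700,19.400] diag=74.825


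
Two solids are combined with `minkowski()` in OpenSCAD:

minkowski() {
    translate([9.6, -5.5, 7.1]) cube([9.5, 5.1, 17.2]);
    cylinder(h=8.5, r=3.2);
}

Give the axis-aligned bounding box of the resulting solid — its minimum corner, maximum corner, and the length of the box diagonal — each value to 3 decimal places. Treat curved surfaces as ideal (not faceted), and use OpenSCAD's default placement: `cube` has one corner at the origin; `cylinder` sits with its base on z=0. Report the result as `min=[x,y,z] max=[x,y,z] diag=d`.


min=[6.400,-8.700,7.100] max=[22.300,2.800,32.800] diag=32.335

A = translate([9.6, -5.5, 7.1]) cube([9.5, 5.1, 17.2]) → bbox [9.6,-5.5,7.1] .. [19.1,-0.4,24.3]
B = cylinder(h=8.5, r=3.2) → bbox [-3.2,-3.2,0] .. [3.2,3.2,8.5]
lo = A.lo+B.lo = [9.6-3.2, -5.5-3.2, 7.1+0] = [6.400,-8.700,7.100]
hi = A.hi+B.hi = [19.1+3.2, -0.4+3.2, 24.3+8.5] = [22.300,2.800,32.800]
diag = √(15.9²+11.5²+25.7²) = √1045.55 = 32.335


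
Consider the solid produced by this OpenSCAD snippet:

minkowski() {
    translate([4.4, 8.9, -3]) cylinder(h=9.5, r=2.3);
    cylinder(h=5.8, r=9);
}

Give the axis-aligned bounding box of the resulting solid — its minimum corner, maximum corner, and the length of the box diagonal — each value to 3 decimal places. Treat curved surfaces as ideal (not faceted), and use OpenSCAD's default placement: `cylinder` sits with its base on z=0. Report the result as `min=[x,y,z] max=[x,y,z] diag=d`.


A = translate([4.4, 8.9, -3]) cylinder(h=9.5, r=2.3) → bbox [2.1,6.6,-3] .. [6.7,11.2,6.5]
B = cylinder(h=5.8, r=9) → bbox [-9,-9,0] .. [9,9,5.8]
lo = A.lo+B.lo = [2.1-9, 6.6-9, -3+0] = [-6.900,-2.400,-3.000]
hi = A.hi+B.hi = [6.7+9, 11.2+9, 6.5+5.8] = [15.700,20.200,12.300]
diag = √(22.6²+22.6²+15.3²) = √1255.61 = 35.435

min=[-6.900,-2.400,-3.000] max=[15.700,20.200,12.300] diag=35.435
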